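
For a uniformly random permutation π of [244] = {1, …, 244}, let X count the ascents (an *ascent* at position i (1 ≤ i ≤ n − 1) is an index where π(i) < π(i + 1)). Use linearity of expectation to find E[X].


Write X = Σ X_I over i = 1, …, 243, with X_I the indicator of one ascent.
There are 243 indicators.
For each fixed i, the pair (π(i), π(i+1)) is a uniformly random ordered pair of distinct values from {1, …, 244}; by symmetry P[π(i) < π(i+1)] = 1/2.
By linearity: E[X] = 243 · (1/2) = (244 − 1) · (1/2) = 243/2 ≈ 121.500000.

E[X] = 243/2 = 121.500000.


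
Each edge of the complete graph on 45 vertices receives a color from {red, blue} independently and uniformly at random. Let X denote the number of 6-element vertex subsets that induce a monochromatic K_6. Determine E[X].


Let X = Σ_S X_S over the C(45, 6) = 8145060 subsets S of size 6, where X_S = 1 if the K_6 on S is monochromatic.
For a fixed S, the K_6 on S has C(6, 2) = 15 edges. P[all 15 edges red] = (1/2)^15, and likewise for blue, so P[monochromatic] = 2·(1/2)^15 = 2^{1 − 15} = 1/16384.
By linearity: E[X] = C(45, 6) · 2^{1 − 15} = 8145060 · 1/16384 = 2036265/4096.
Numerically: E[X] ≈ 497.13501.

E[X] = C(45,6)·2^(1−C(6,2)) = 2036265/4096 ≈ 497.13501.


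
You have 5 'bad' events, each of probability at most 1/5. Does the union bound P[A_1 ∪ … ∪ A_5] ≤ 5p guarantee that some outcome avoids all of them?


Union bound: P[∪_{i=1}^{5} A_i] ≤ Σ_i P[A_i] ≤ 5·p = 5·(1/5) = 1.
Numerically: 1 ≈ 1.0000000.
Is 1 < 1? NO.
Since the bound 1 is ≥ 1, the union bound is uninformative here; it does NOT by itself certify existence.

5·p = 1 ≈ 1.0000000; existence NOT certified by the union bound.


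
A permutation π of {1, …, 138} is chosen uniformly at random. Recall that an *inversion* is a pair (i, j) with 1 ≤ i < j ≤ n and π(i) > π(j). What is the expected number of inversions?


Write X = Σ X_I over the C(138, 2) = 9453 pairs i < j, with X_I the indicator of one inversion.
There are 9453 indicators.
For each fixed pair i < j, the values π(i) and π(j) are two distinct elements of {1, …, 138} in uniformly random order; by symmetry P[π(i) > π(j)] = 1/2.
By linearity: E[X] = 9453 · (1/2) = C(138, 2) · (1/2) = 9453/2 = 9453/2 ≈ 4726.500000.

E[X] = 9453/2 = 4726.500000.


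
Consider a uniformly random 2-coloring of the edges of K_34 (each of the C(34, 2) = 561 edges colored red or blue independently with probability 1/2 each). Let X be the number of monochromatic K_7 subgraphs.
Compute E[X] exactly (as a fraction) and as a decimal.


Let X = Σ_S X_S over the C(34, 7) = 5379616 subsets S of size 7, where X_S = 1 if the K_7 on S is monochromatic.
For a fixed S, the K_7 on S has C(7, 2) = 21 edges. P[all 21 edges red] = (1/2)^21, and likewise for blue, so P[monochromatic] = 2·(1/2)^21 = 2^{1 − 21} = 1/1048576.
By linearity: E[X] = C(34, 7) · 2^{1 − 21} = 5379616 · 1/1048576 = 168113/32768.
Numerically: E[X] ≈ 5.1304.

E[X] = C(34,7)·2^(1−C(7,2)) = 168113/32768 ≈ 5.1304.


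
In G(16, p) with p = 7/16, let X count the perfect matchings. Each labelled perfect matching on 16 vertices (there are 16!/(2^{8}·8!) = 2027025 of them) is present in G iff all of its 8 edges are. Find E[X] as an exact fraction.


K_16 has 16!/(2^{8}·8!) = 2027025 labelled perfect matchings.
For each such perfect matching H, let X_H = 1 if all 8 edges of H are present in G. Then P[X_H = 1] = p^{8} = (7/16)^{8} = 5764801/4294967296.
Summing the indicators: E[X] = Σ_H E[X_H] = 2027025 · p^{8} = 2027025 · 5764801/4294967296 = 11685395747025/4294967296.
Numerically: E[X] ≈ 2720.72.

E[X] = 2027025 · (7/16)^{8} = 11685395747025/4294967296 ≈ 2720.72.


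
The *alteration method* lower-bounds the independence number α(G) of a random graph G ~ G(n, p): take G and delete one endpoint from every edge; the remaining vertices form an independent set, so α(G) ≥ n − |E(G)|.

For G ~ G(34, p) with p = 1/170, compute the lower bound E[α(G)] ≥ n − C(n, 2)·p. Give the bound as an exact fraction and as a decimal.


E[|E(G)|] = C(34, 2)·p = 561 · (1/170) = 33/10.
E[α(G)] ≥ n − E[|E(G)|] = 34 − 33/10 = 307/10.
Numerically: ≈ 30.7000.
(This is only a lower bound; the true E[α(G)] may be larger.)

E[α(G)] ≥ 307/10 ≈ 30.7000.


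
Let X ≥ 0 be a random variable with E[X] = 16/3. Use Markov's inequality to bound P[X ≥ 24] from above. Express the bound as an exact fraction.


μ = E[X] = 16/3, a = 24.
Markov: P[X ≥ 24] ≤ μ/a = (16/3)/24 = 2/9.
Numerically: ≈ 0.22222.
(Since a = 24 > μ = 5.33333, the bound 2/9 is < 1 and informative.)

P[X ≥ 24] ≤ 2/9 ≈ 0.22222.


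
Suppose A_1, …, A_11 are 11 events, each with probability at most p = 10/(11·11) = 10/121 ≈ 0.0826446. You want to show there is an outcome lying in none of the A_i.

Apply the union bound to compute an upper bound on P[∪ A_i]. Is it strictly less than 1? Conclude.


Union bound: P[∪_{i=1}^{11} A_i] ≤ Σ_i P[A_i] ≤ 11·p = 11·(10/121) = 10/11.
Numerically: 10/11 ≈ 0.9090909.
Is 10/11 < 1? YES.
Since P[∪ A_i] ≤ 10/11 < 1, the complement has P[∩ A_i^c] ≥ 1 − 10/11 = 1/11 > 0, so some outcome avoids every A_i.

11·p = 10/11 ≈ 0.9090909; existence CERTIFIED by the union bound.


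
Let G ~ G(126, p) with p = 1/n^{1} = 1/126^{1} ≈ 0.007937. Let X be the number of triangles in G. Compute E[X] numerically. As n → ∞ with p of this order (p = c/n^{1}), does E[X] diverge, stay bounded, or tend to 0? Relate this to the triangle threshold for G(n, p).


Number of potential triangles: C(126, 3) = 325500.
Each occurs with probability p³ ≈ (0.007937)³ ≈ 4.999060e-07.
By linearity: E[X] = C(126, 3)·p³ ≈ 325500 · 4.999060e-07 ≈ 0.1627.
Here α = 1, so p = 1/n is exactly at the triangle threshold p ~ 1/n. Asymptotically E[X] → c³/6 = 1³/6 = 1/6 ≈ 0.1667, a bounded constant. In this regime the triangle count is asymptotically Poisson(c³/6).

E[X] ≈ 0.1627; in regime p = Θ(1/n^{1}) E[X] stays bounded (at the triangle threshold p ~ 1/n).


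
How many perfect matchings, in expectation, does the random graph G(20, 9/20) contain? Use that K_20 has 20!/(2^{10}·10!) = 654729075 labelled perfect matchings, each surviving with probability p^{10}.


K_20 has 20!/(2^{10}·10!) = 654729075 labelled perfect matchings.
For each such perfect matching H, let X_H = 1 if all 10 edges of H are present in G. Then P[X_H = 1] = p^{10} = (9/20)^{10} = 3486784401/10240000000000.
By linearity: E[X] = Σ_H E[X_H] = 654729075 · p^{10} = 654729075 · 3486784401/10240000000000 = 91315965023646363/409600000000.
Numerically: E[X] ≈ 2.2294e+05.

E[X] = 654729075 · (9/20)^{10} = 91315965023646363/409600000000 ≈ 2.2294e+05.


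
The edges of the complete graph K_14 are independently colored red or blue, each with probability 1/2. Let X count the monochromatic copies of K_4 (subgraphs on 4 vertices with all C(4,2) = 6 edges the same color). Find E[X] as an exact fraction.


Let X = Σ_S X_S over the C(14, 4) = 1001 subsets S of size 4, where X_S = 1 if the K_4 on S is monochromatic.
For a fixed S, the K_4 on S has C(4, 2) = 6 edges. P[all 6 edges red] = (1/2)^6, and likewise for blue, so P[monochromatic] = 2·(1/2)^6 = 2^{1 − 6} = 1/32.
By linearity: E[X] = C(14, 4) · 2^{1 − 6} = 1001 · 1/32 = 1001/32.
Numerically: E[X] ≈ 31.2812.

E[X] = C(14,4)·2^(1−C(4,2)) = 1001/32 ≈ 31.2812.


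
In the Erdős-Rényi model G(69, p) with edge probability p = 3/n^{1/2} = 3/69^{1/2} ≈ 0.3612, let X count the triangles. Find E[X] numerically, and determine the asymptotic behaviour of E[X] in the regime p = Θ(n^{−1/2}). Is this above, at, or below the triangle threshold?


Number of potential triangles: C(69, 3) = 52394.
Each occurs with probability p³ ≈ (0.3612)³ ≈ 4.710751e-02.
By linearity: E[X] = C(69, 3)·p³ ≈ 52394 · 4.710751e-02 ≈ 2468.1508.
Since α = 1/2 < 1, p = c/n^{1/2} ≫ 1/n is above the triangle threshold p ~ 1/n. Asymptotically E[X] ~ (c³/6)·n^{3(1−α)} = (3³/6)·n^{1.5} → ∞; triangles are abundant w.h.p.

E[X] ≈ 2468.1508; in regime p = Θ(1/n^{1/2}) E[X] diverges (above the triangle threshold p ~ 1/n).


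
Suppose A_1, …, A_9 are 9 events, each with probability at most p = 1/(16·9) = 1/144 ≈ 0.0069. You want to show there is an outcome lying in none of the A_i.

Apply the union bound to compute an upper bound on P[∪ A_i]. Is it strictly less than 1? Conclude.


Union bound: P[∪_{i=1}^{9} A_i] ≤ Σ_i P[A_i] ≤ 9·p = 9·(1/144) = 1/16.
Numerically: 1/16 ≈ 0.0625.
Is 1/16 < 1? YES.
Since P[∪ A_i] ≤ 1/16 < 1, the complement has P[∩ A_i^c] ≥ 1 − 1/16 = 15/16 > 0, so some outcome avoids every A_i.

9·p = 1/16 ≈ 0.0625; existence CERTIFIED by the union bound.


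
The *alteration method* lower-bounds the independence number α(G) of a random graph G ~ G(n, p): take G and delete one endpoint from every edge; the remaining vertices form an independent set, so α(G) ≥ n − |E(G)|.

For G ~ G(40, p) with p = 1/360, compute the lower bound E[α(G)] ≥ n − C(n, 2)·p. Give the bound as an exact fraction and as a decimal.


E[|E(G)|] = C(40, 2)·p = 780 · (1/360) = 13/6.
E[α(G)] ≥ n − E[|E(G)|] = 40 − 13/6 = 227/6.
Numerically: ≈ 37.833333.
(This is only a lower bound; the true E[α(G)] may be larger.)

E[α(G)] ≥ 227/6 ≈ 37.833333.


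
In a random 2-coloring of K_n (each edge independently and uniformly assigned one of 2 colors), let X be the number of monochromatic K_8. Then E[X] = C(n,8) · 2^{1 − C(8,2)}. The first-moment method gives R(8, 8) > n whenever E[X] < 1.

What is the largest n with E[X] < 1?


We need C(n, 8) · 2^{1 − 28} < 1, i.e. C(n, 8) < 2^{28 − 1} = 134217728.
Check values of n near the boundary:
  n = 40: C(40, 8) = 76904685; 76904685 < 134217728? YES
  n = 41: C(41, 8) = 95548245; 95548245 < 134217728? YES
  n = 42: C(42, 8) = 118030185; 118030185 < 134217728? YES
  n = 43: C(43, 8) = 145008513; 145008513 < 134217728? NO
The largest n with C(n, 8) < 134217728 is n = 42 (where E[X] = 118030185/134217728 ≈ 0.879). Hence R(8, 8) > 42, i.e. R(8, 8) ≥ 43.

Largest n = 42; hence R(8, 8) > 42.


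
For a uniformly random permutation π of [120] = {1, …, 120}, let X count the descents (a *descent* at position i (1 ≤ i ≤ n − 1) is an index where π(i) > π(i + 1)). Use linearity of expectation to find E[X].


Write X = Σ X_I over i = 1, …, 119, with X_I the indicator of one descent.
There are 119 indicators.
For each fixed i, the pair (π(i), π(i+1)) is a uniformly random ordered pair of distinct values from {1, …, 120}; by symmetry P[π(i) > π(i+1)] = 1/2.
By linearity: E[X] = 119 · (1/2) = (120 − 1) · (1/2) = 119/2 ≈ 59.5000.

E[X] = 119/2 = 59.5000.


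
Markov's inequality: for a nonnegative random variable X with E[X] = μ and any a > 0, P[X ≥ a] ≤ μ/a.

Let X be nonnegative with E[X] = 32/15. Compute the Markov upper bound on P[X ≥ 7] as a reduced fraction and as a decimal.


μ = E[X] = 32/15, a = 7.
Markov: P[X ≥ 7] ≤ μ/a = (32/15)/7 = 32/105.
Numerically: ≈ 0.3048.
(Since a = 7 > μ = 2.1333, the bound 32/105 is < 1 and informative.)

P[X ≥ 7] ≤ 32/105 ≈ 0.3048.


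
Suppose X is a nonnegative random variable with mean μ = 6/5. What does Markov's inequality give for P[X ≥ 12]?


μ = E[X] = 6/5, a = 12.
Markov: P[X ≥ 12] ≤ μ/a = (6/5)/12 = 1/10.
Numerically: ≈ 0.100000.
(Since a = 12 > μ = 1.200000, the bound 1/10 is < 1 and informative.)

P[X ≥ 12] ≤ 1/10 ≈ 0.100000.


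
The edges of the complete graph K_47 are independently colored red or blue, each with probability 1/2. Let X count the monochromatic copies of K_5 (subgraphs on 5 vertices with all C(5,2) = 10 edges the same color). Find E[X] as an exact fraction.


Let X = Σ_S X_S over the C(47, 5) = 1533939 subsets S of size 5, where X_S = 1 if the K_5 on S is monochromatic.
For a fixed S, the K_5 on S has C(5, 2) = 10 edges. P[all 10 edges red] = (1/2)^10, and likewise for blue, so P[monochromatic] = 2·(1/2)^10 = 2^{1 − 10} = 1/512.
By linearity: E[X] = C(47, 5) · 2^{1 − 10} = 1533939 · 1/512 = 1533939/512.
Numerically: E[X] ≈ 2995.975.

E[X] = C(47,5)·2^(1−C(5,2)) = 1533939/512 ≈ 2995.975.


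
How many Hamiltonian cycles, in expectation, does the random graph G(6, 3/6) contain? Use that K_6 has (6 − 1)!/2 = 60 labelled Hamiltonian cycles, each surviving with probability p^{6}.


K_6 has (6 − 1)!/2 = 60 labelled Hamiltonian cycles.
For each such Hamiltonian cycle H, let X_H = 1 if all 6 edges of H are present in G. Then P[X_H = 1] = p^{6} = (1/2)^{6} = 1/64.
By linearity: E[X] = Σ_H E[X_H] = 60 · p^{6} = 60 · 1/64 = 15/16.
Numerically: E[X] ≈ 0.9375.

E[X] = 60 · (1/2)^{6} = 15/16 ≈ 0.9375.


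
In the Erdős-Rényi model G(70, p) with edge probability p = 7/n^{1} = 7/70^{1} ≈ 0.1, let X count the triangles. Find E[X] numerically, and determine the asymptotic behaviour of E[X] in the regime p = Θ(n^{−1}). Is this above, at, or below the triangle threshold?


Number of potential triangles: C(70, 3) = 54740.
Each occurs with probability p³ ≈ (0.1)³ ≈ 1.00000000e-03.
By linearity: E[X] = C(70, 3)·p³ ≈ 54740 · 1.00000000e-03 ≈ 54.740000.
Here α = 1, so p = 7/n is exactly at the triangle threshold p ~ 1/n. Asymptotically E[X] → c³/6 = 7³/6 = 343/6 ≈ 57.166667, a bounded constant. In this regime the triangle count is asymptotically Poisson(c³/6).

E[X] ≈ 54.740000; in regime p = Θ(1/n^{1}) E[X] stays bounded (at the triangle threshold p ~ 1/n).


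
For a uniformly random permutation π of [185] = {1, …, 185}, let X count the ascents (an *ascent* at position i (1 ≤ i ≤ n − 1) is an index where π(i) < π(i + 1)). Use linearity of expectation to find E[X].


Write X = Σ X_I over i = 1, …, 184, with X_I the indicator of one ascent.
There are 184 indicators.
For each fixed i, the pair (π(i), π(i+1)) is a uniformly random ordered pair of distinct values from {1, …, 185}; by symmetry P[π(i) < π(i+1)] = 1/2.
By linearity: E[X] = 184 · (1/2) = (185 − 1) · (1/2) = 92 ≈ 92.0000.

E[X] = 92 = 92.0000.


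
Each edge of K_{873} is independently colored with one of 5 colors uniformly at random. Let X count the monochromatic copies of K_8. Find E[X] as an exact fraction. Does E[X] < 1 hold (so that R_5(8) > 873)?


E[X] = C(873, 8) · 5^{1 − 28} = 8102594482562031309 · 5^{−27} = 8102594482562031309/7450580596923828125.
As a reduced fraction: E[X] = 8102594482562031309/7450580596923828125 ≈ 1.0875118.
Is E[X] < 1? NO.
Since E[X] ≥ 1, the first-moment bound is inconclusive at n = 873; it does NOT by itself certify R_5(8) > 873.

E[X] = 8102594482562031309/7450580596923828125 ≈ 1.0875118; E[X] ≥ 1; first-moment method inconclusive here.


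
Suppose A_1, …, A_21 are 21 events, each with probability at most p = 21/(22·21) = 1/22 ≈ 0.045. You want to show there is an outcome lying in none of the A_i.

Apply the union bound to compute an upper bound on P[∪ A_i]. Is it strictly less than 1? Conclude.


Union bound: P[∪_{i=1}^{21} A_i] ≤ Σ_i P[A_i] ≤ 21·p = 21·(1/22) = 21/22.
Numerically: 21/22 ≈ 0.955.
Is 21/22 < 1? YES.
Since P[∪ A_i] ≤ 21/22 < 1, the complement has P[∩ A_i^c] ≥ 1 − 21/22 = 1/22 > 0, so some outcome avoids every A_i.

21·p = 21/22 ≈ 0.955; existence CERTIFIED by the union bound.


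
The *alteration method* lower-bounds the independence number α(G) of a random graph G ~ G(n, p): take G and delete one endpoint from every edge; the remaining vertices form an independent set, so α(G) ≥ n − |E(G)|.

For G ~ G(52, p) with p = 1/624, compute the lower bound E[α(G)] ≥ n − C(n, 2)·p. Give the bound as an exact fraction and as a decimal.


E[|E(G)|] = C(52, 2)·p = 1326 · (1/624) = 17/8.
E[α(G)] ≥ n − E[|E(G)|] = 52 − 17/8 = 399/8.
Numerically: ≈ 49.8750.
(This is only a lower bound; the true E[α(G)] may be larger.)

E[α(G)] ≥ 399/8 ≈ 49.8750.


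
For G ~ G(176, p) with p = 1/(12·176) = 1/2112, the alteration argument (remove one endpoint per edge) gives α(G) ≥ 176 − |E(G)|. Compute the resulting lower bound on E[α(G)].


E[|E(G)|] = C(176, 2)·p = 15400 · (1/2112) = 175/24.
E[α(G)] ≥ n − E[|E(G)|] = 176 − 175/24 = 4049/24.
Numerically: ≈ 168.708.
(This is only a lower bound; the true E[α(G)] may be larger.)

E[α(G)] ≥ 4049/24 ≈ 168.708.


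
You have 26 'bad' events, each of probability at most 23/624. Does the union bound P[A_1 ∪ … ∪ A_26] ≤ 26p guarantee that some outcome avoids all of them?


Union bound: P[∪_{i=1}^{26} A_i] ≤ Σ_i P[A_i] ≤ 26·p = 26·(23/624) = 23/24.
Numerically: 23/24 ≈ 0.958333.
Is 23/24 < 1? YES.
Since P[∪ A_i] ≤ 23/24 < 1, the complement has P[∩ A_i^c] ≥ 1 − 23/24 = 1/24 > 0, so some outcome avoids every A_i.

26·p = 23/24 ≈ 0.958333; existence CERTIFIED by the union bound.


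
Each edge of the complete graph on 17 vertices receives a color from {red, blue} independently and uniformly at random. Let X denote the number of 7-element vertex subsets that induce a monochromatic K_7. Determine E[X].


Let X = Σ_S X_S over the C(17, 7) = 19448 subsets S of size 7, where X_S = 1 if the K_7 on S is monochromatic.
For a fixed S, the K_7 on S has C(7, 2) = 21 edges. P[all 21 edges red] = (1/2)^21, and likewise for blue, so P[monochromatic] = 2·(1/2)^21 = 2^{1 − 21} = 1/1048576.
By linearity of expectation: E[X] = C(17, 7) · 2^{1 − 21} = 19448 · 1/1048576 = 2431/131072.
Numerically: E[X] ≈ 0.018547.

E[X] = C(17,7)·2^(1−C(7,2)) = 2431/131072 ≈ 0.018547.


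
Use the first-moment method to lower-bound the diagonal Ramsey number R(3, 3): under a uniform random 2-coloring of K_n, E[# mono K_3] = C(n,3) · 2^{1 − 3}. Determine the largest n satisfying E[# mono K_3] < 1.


We need C(n, 3) · 2^{1 − 3} < 1, i.e. C(n, 3) < 2^{3 − 1} = 4.
Check values of n near the boundary:
  n = 3: C(3, 3) = 1; 1 < 4? YES
  n = 4: C(4, 3) = 4; 4 < 4? NO
The largest n with C(n, 3) < 4 is n = 3 (where E[X] = 1/4 ≈ 0.2500000). Hence R(3, 3) > 3, i.e. R(3, 3) ≥ 4.

Largest n = 3; hence R(3, 3) > 3.


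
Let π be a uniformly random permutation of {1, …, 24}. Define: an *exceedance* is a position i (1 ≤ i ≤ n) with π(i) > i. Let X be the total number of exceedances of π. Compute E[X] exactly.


Write X = Σ_{i=1}^{24} X_i, where X_i = 1_{π(i) > i}.
For each fixed i, π(i) is uniform over {1, …, 24} (marginal of a uniform permutation), so P[π(i) > i] = (n − i)/n. Summing: Σ_{i=1}^{24} (n − i)/n = (0 + 1 + … + 23)/24 = 24(24 − 1)/(2·24) = (24 − 1)/2.
Hence E[X] = Σ_{i=1}^{24} (24 − i)/24 = 23/2 ≈ 11.500000.

E[X] = 23/2 = 11.500000.


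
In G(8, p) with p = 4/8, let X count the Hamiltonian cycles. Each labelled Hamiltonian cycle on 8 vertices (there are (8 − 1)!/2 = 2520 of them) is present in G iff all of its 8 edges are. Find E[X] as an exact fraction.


K_8 has (8 − 1)!/2 = 2520 labelled Hamiltonian cycles.
For each such Hamiltonian cycle H, let X_H = 1 if all 8 edges of H are present in G. Then P[X_H = 1] = p^{8} = (1/2)^{8} = 1/256.
By linearity of expectation: E[X] = Σ_H E[X_H] = 2520 · p^{8} = 2520 · 1/256 = 315/32.
Numerically: E[X] ≈ 9.84.

E[X] = 2520 · (1/2)^{8} = 315/32 ≈ 9.84.


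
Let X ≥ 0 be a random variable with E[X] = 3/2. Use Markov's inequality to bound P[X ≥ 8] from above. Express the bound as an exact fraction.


μ = E[X] = 3/2, a = 8.
Markov: P[X ≥ 8] ≤ μ/a = (3/2)/8 = 3/16.
Numerically: ≈ 0.1875.
(Since a = 8 > μ = 1.5000, the bound 3/16 is < 1 and informative.)

P[X ≥ 8] ≤ 3/16 ≈ 0.1875.


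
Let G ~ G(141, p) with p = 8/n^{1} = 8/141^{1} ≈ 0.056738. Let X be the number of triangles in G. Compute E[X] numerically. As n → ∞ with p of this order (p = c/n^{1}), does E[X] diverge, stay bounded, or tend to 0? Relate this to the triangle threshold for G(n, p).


Number of potential triangles: C(141, 3) = 457310.
Each occurs with probability p³ ≈ (0.056738)³ ≈ 1.8264703e-04.
By linearity: E[X] = C(141, 3)·p³ ≈ 457310 · 1.8264703e-04 ≈ 83.52631.
Here α = 1, so p = 8/n is exactly at the triangle threshold p ~ 1/n. Asymptotically E[X] → c³/6 = 8³/6 = 256/3 ≈ 85.33333, a bounded constant. In this regime the triangle count is asymptotically Poisson(c³/6).

E[X] ≈ 83.52631; in regime p = Θ(1/n^{1}) E[X] stays bounded (at the triangle threshold p ~ 1/n).


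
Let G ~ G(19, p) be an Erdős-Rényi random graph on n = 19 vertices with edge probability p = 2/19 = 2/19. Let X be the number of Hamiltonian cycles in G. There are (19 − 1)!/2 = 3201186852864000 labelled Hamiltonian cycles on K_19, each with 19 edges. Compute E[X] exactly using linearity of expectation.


K_19 has (19 − 1)!/2 = 3201186852864000 labelled Hamiltonian cycles.
For each such Hamiltonian cycle H, let X_H = 1 if all 19 edges of H are present in G. Then P[X_H = 1] = p^{19} = (2/19)^{19} = 524288/1978419655660313589123979.
By linearity: E[X] = Σ_H E[X_H] = 3201186852864000 · p^{19} = 3201186852864000 · 524288/1978419655660313589123979 = 1678343852714360832000/1978419655660313589123979.
Numerically: E[X] ≈ 0.0008483.

E[X] = 3201186852864000 · (2/19)^{19} = 1678343852714360832000/1978419655660313589123979 ≈ 0.0008483.


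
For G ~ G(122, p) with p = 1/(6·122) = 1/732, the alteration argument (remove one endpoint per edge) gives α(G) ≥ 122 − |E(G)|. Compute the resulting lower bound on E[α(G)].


E[|E(G)|] = C(122, 2)·p = 7381 · (1/732) = 121/12.
E[α(G)] ≥ n − E[|E(G)|] = 122 − 121/12 = 1343/12.
Numerically: ≈ 111.916667.
(This is only a lower bound; the true E[α(G)] may be larger.)

E[α(G)] ≥ 1343/12 ≈ 111.916667.


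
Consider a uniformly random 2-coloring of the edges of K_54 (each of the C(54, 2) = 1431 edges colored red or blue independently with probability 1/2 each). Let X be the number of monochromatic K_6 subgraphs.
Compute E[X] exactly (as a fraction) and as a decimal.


Let X = Σ_S X_S over the C(54, 6) = 25827165 subsets S of size 6, where X_S = 1 if the K_6 on S is monochromatic.
For a fixed S, the K_6 on S has C(6, 2) = 15 edges. P[all 15 edges red] = (1/2)^15, and likewise for blue, so P[monochromatic] = 2·(1/2)^15 = 2^{1 − 15} = 1/16384.
By linearity: E[X] = C(54, 6) · 2^{1 − 15} = 25827165 · 1/16384 = 25827165/16384.
Numerically: E[X] ≈ 1576.365.

E[X] = C(54,6)·2^(1−C(6,2)) = 25827165/16384 ≈ 1576.365.


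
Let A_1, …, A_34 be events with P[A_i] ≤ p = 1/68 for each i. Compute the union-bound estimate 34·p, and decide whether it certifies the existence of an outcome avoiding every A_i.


Union bound: P[∪_{i=1}^{34} A_i] ≤ Σ_i P[A_i] ≤ 34·p = 34·(1/68) = 1/2.
Numerically: 1/2 ≈ 0.500.
Is 1/2 < 1? YES.
Since P[∪ A_i] ≤ 1/2 < 1, the complement has P[∩ A_i^c] ≥ 1 − 1/2 = 1/2 > 0, so some outcome avoids every A_i.

34·p = 1/2 ≈ 0.500; existence CERTIFIED by the union bound.


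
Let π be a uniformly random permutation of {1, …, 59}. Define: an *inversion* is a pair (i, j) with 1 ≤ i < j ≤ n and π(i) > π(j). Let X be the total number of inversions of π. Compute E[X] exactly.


Write X = Σ X_I over the C(59, 2) = 1711 pairs i < j, with X_I the indicator of one inversion.
There are 1711 indicators.
For each fixed pair i < j, the values π(i) and π(j) are two distinct elements of {1, …, 59} in uniformly random order; by symmetry P[π(i) > π(j)] = 1/2.
By linearity: E[X] = 1711 · (1/2) = C(59, 2) · (1/2) = 1711/2 = 1711/2 ≈ 855.500000.

E[X] = 1711/2 = 855.500000.


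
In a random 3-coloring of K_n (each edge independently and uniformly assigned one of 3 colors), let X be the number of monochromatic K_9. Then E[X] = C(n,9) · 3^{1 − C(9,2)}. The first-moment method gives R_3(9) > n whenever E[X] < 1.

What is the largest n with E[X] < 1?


We need C(n, 9) · 3^{1 − 36} < 1, i.e. C(n, 9) < 3^{36 − 1} = 50031545098999707.
Check values of n near the boundary:
  n = 299: C(299, 9) = 46610674441390059; 46610674441390059 < 50031545098999707? YES
  n = 300: C(300, 9) = 48052241692154700; 48052241692154700 < 50031545098999707? YES
  n = 301: C(301, 9) = 49533303936090975; 49533303936090975 < 50031545098999707? YES
  n = 302: C(302, 9) = 51054804739588650; 51054804739588650 < 50031545098999707? NO
  n = 303: C(303, 9) = 52617706925494425; 52617706925494425 < 50031545098999707? NO
  n = 304: C(304, 9) = 54222992899492560; 54222992899492560 < 50031545098999707? NO
The largest n with C(n, 9) < 50031545098999707 is n = 301 (where E[X] = 16511101312030325/16677181699666569 ≈ 0.99004). Hence R_3(9) > 301, i.e. R_3(9) ≥ 302.

Largest n = 301; hence R_3(9) > 301.


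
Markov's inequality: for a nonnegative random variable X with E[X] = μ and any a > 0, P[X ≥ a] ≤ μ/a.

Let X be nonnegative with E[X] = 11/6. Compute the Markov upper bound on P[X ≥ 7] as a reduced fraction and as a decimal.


μ = E[X] = 11/6, a = 7.
Markov: P[X ≥ 7] ≤ μ/a = (11/6)/7 = 11/42.
Numerically: ≈ 0.262.
(Since a = 7 > μ = 1.833, the bound 11/42 is < 1 and informative.)

P[X ≥ 7] ≤ 11/42 ≈ 0.262.


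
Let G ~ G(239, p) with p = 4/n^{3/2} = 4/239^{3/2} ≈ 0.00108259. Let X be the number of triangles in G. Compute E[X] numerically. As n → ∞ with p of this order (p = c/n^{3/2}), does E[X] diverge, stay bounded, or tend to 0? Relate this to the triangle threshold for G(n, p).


Number of potential triangles: C(239, 3) = 2246839.
Each occurs with probability p³ ≈ (0.00108259)³ ≈ 1.26878904e-09.
By linearity: E[X] = C(239, 3)·p³ ≈ 2246839 · 1.26878904e-09 ≈ 0.002851.
Since α = 3/2 > 1, p = c/n^{3/2} = o(1/n) is below the triangle threshold p ~ 1/n. Asymptotically E[X] ~ (c³/6)·n^{3(1−α)} = (4³/6)·n^{-1.5} → 0, so by Markov's inequality G has no triangles w.h.p.

E[X] ≈ 0.002851; in regime p = Θ(1/n^{3/2}) E[X] tends to 0 (below the triangle threshold p ~ 1/n).


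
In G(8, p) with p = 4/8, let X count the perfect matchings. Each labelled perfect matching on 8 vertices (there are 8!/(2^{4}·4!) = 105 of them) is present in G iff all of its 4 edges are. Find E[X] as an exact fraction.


K_8 has 8!/(2^{4}·4!) = 105 labelled perfect matchings.
For each such perfect matching H, let X_H = 1 if all 4 edges of H are present in G. Then P[X_H = 1] = p^{4} = (1/2)^{4} = 1/16.
By linearity of expectation: E[X] = Σ_H E[X_H] = 105 · p^{4} = 105 · 1/16 = 105/16.
Numerically: E[X] ≈ 6.5625.

E[X] = 105 · (1/2)^{4} = 105/16 ≈ 6.5625.


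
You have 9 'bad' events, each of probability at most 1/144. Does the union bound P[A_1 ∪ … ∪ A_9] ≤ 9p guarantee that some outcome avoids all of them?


Union bound: P[∪_{i=1}^{9} A_i] ≤ Σ_i P[A_i] ≤ 9·p = 9·(1/144) = 1/16.
Numerically: 1/16 ≈ 0.062.
Is 1/16 < 1? YES.
Since P[∪ A_i] ≤ 1/16 < 1, the complement has P[∩ A_i^c] ≥ 1 − 1/16 = 15/16 > 0, so some outcome avoids every A_i.

9·p = 1/16 ≈ 0.062; existence CERTIFIED by the union bound.


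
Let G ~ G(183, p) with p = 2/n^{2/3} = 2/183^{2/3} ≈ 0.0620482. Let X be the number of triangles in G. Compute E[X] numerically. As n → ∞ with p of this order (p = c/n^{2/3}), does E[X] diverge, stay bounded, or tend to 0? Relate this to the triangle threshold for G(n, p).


Number of potential triangles: C(183, 3) = 1004731.
Each occurs with probability p³ ≈ (0.0620482)³ ≈ 2.38884410e-04.
By linearity: E[X] = C(183, 3)·p³ ≈ 1004731 · 2.38884410e-04 ≈ 240.014572.
Since α = 2/3 < 1, p = c/n^{2/3} ≫ 1/n is above the triangle threshold p ~ 1/n. Asymptotically E[X] ~ (c³/6)·n^{3(1−α)} = (2³/6)·n^{1} → ∞; triangles are abundant w.h.p.

E[X] ≈ 240.014572; in regime p = Θ(1/n^{2/3}) E[X] diverges (above the triangle threshold p ~ 1/n).


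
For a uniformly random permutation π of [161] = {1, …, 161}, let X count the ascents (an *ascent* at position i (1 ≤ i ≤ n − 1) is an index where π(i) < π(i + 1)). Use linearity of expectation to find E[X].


Write X = Σ X_I over i = 1, …, 160, with X_I the indicator of one ascent.
There are 160 indicators.
For each fixed i, the pair (π(i), π(i+1)) is a uniformly random ordered pair of distinct values from {1, …, 161}; by symmetry P[π(i) < π(i+1)] = 1/2.
By linearity: E[X] = 160 · (1/2) = (161 − 1) · (1/2) = 80 ≈ 80.0000.

E[X] = 80 = 80.0000.


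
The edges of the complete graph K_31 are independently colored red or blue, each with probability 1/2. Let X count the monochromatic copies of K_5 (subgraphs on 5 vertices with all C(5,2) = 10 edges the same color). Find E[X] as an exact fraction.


Let X = Σ_S X_S over the C(31, 5) = 169911 subsets S of size 5, where X_S = 1 if the K_5 on S is monochromatic.
For a fixed S, the K_5 on S has C(5, 2) = 10 edges. P[all 10 edges red] = (1/2)^10, and likewise for blue, so P[monochromatic] = 2·(1/2)^10 = 2^{1 − 10} = 1/512.
By linearity: E[X] = C(31, 5) · 2^{1 − 10} = 169911 · 1/512 = 169911/512.
Numerically: E[X] ≈ 331.85742.

E[X] = C(31,5)·2^(1−C(5,2)) = 169911/512 ≈ 331.85742.


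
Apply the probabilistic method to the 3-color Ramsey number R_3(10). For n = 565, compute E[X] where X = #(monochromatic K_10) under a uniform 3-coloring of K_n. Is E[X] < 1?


E[X] = C(565, 10) · 3^{1 − 45} = 843210704398024361828 · 3^{−44} = 843210704398024361828/984770902183611232881.
As a reduced fraction: E[X] = 843210704398024361828/984770902183611232881 ≈ 0.856.
Is E[X] < 1? YES.
Since E[X] < 1, there exists a 3-coloring of K_{565} with no monochromatic K_10; hence R_3(10) > 565.

E[X] = 843210704398024361828/984770902183611232881 ≈ 0.856; E[X] < 1, so R_3(10) > 565.


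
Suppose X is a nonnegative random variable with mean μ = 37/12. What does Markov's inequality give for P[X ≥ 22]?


μ = E[X] = 37/12, a = 22.
Markov: P[X ≥ 22] ≤ μ/a = (37/12)/22 = 37/264.
Numerically: ≈ 0.140152.
(Since a = 22 > μ = 3.083333, the bound 37/264 is < 1 and informative.)

P[X ≥ 22] ≤ 37/264 ≈ 0.140152.


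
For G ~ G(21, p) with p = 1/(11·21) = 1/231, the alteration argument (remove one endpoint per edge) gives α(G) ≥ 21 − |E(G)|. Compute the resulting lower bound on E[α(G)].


E[|E(G)|] = C(21, 2)·p = 210 · (1/231) = 10/11.
E[α(G)] ≥ n − E[|E(G)|] = 21 − 10/11 = 221/11.
Numerically: ≈ 20.091.
(This is only a lower bound; the true E[α(G)] may be larger.)

E[α(G)] ≥ 221/11 ≈ 20.091.


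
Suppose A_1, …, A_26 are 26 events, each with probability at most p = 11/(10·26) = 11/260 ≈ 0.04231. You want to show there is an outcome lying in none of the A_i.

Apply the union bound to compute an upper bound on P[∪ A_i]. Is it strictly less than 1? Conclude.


Union bound: P[∪_{i=1}^{26} A_i] ≤ Σ_i P[A_i] ≤ 26·p = 26·(11/260) = 11/10.
Numerically: 11/10 ≈ 1.10000.
Is 11/10 < 1? NO.
Since the bound 11/10 is ≥ 1, the union bound is uninformative here; it does NOT by itself certify existence.

26·p = 11/10 ≈ 1.10000; existence NOT certified by the union bound.


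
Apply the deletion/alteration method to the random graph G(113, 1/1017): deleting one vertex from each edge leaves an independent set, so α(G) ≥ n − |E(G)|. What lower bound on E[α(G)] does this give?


E[|E(G)|] = C(113, 2)·p = 6328 · (1/1017) = 56/9.
E[α(G)] ≥ n − E[|E(G)|] = 113 − 56/9 = 961/9.
Numerically: ≈ 106.777778.
(This is only a lower bound; the true E[α(G)] may be larger.)

E[α(G)] ≥ 961/9 ≈ 106.777778.


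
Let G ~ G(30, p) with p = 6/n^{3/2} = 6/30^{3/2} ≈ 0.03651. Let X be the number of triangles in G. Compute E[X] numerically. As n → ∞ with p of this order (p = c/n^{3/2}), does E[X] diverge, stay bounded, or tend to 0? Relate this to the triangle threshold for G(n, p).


Number of potential triangles: C(30, 3) = 4060.
Each occurs with probability p³ ≈ (0.03651)³ ≈ 4.868645e-05.
By linearity: E[X] = C(30, 3)·p³ ≈ 4060 · 4.868645e-05 ≈ 0.1977.
Since α = 3/2 > 1, p = c/n^{3/2} = o(1/n) is below the triangle threshold p ~ 1/n. Asymptotically E[X] ~ (c³/6)·n^{3(1−α)} = (6³/6)·n^{-1.5} → 0, so by Markov's inequality G has no triangles w.h.p.

E[X] ≈ 0.1977; in regime p = Θ(1/n^{3/2}) E[X] tends to 0 (below the triangle threshold p ~ 1/n).


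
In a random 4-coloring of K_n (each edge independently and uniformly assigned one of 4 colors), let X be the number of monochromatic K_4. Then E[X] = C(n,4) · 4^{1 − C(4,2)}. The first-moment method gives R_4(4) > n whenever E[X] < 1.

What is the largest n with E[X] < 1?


We need C(n, 4) · 4^{1 − 6} < 1, i.e. C(n, 4) < 4^{6 − 1} = 1024.
Check values of n near the boundary:
  n = 10: C(10, 4) = 210; 210 < 1024? YES
  n = 11: C(11, 4) = 330; 330 < 1024? YES
  n = 12: C(12, 4) = 495; 495 < 1024? YES
  n = 13: C(13, 4) = 715; 715 < 1024? YES
  n = 14: C(14, 4) = 1001; 1001 < 1024? YES
  n = 15: C(15, 4) = 1365; 1365 < 1024? NO
  n = 16: C(16, 4) = 1820; 1820 < 1024? NO
  n = 17: C(17, 4) = 2380; 2380 < 1024? NO
The largest n with C(n, 4) < 1024 is n = 14 (where E[X] = 1001/1024 ≈ 0.9775391). Hence R_4(4) > 14, i.e. R_4(4) ≥ 15.

Largest n = 14; hence R_4(4) > 14.


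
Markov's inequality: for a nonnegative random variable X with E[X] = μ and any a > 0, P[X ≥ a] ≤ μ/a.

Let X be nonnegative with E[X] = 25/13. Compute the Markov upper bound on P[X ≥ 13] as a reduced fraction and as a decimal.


μ = E[X] = 25/13, a = 13.
Markov: P[X ≥ 13] ≤ μ/a = (25/13)/13 = 25/169.
Numerically: ≈ 0.147929.
(Since a = 13 > μ = 1.923077, the bound 25/169 is < 1 and informative.)

P[X ≥ 13] ≤ 25/169 ≈ 0.147929.


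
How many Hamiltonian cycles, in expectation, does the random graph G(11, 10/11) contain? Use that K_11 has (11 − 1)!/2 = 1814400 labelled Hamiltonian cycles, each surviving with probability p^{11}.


K_11 has (11 − 1)!/2 = 1814400 labelled Hamiltonian cycles.
For each such Hamiltonian cycle H, let X_H = 1 if all 11 edges of H are present in G. Then P[X_H = 1] = p^{11} = (10/11)^{11} = 100000000000/285311670611.
By linearity of expectation: E[X] = Σ_H E[X_H] = 1814400 · p^{11} = 1814400 · 100000000000/285311670611 = 181440000000000000/285311670611.
Numerically: E[X] ≈ 6.3594e+05.

E[X] = 1814400 · (10/11)^{11} = 181440000000000000/285311670611 ≈ 6.3594e+05.


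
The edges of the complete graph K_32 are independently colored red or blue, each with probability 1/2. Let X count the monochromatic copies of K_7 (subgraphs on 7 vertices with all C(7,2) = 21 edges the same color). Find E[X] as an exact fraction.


Let X = Σ_S X_S over the C(32, 7) = 3365856 subsets S of size 7, where X_S = 1 if the K_7 on S is monochromatic.
For a fixed S, the K_7 on S has C(7, 2) = 21 edges. P[all 21 edges red] = (1/2)^21, and likewise for blue, so P[monochromatic] = 2·(1/2)^21 = 2^{1 − 21} = 1/1048576.
By linearity of expectation: E[X] = C(32, 7) · 2^{1 − 21} = 3365856 · 1/1048576 = 105183/32768.
Numerically: E[X] ≈ 3.20993.

E[X] = C(32,7)·2^(1−C(7,2)) = 105183/32768 ≈ 3.20993.


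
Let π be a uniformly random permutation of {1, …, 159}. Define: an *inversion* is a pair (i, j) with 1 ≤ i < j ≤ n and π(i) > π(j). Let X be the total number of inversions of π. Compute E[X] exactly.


Write X = Σ X_I over the C(159, 2) = 12561 pairs i < j, with X_I the indicator of one inversion.
There are 12561 indicators.
For each fixed pair i < j, the values π(i) and π(j) are two distinct elements of {1, …, 159} in uniformly random order; by symmetry P[π(i) > π(j)] = 1/2.
By linearity: E[X] = 12561 · (1/2) = C(159, 2) · (1/2) = 12561/2 = 12561/2 ≈ 6280.50000.

E[X] = 12561/2 = 6280.50000.


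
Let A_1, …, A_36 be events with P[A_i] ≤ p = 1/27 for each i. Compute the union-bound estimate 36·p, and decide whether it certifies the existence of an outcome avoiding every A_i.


Union bound: P[∪_{i=1}^{36} A_i] ≤ Σ_i P[A_i] ≤ 36·p = 36·(1/27) = 4/3.
Numerically: 4/3 ≈ 1.33333.
Is 4/3 < 1? NO.
Since the bound 4/3 is ≥ 1, the union bound is uninformative here; it does NOT by itself certify existence.

36·p = 4/3 ≈ 1.33333; existence NOT certified by the union bound.


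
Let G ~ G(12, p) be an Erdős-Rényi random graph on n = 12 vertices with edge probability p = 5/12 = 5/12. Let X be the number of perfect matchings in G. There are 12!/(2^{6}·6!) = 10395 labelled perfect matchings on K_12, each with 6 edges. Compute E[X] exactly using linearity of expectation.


K_12 has 12!/(2^{6}·6!) = 10395 labelled perfect matchings.
For each such perfect matching H, let X_H = 1 if all 6 edges of H are present in G. Then P[X_H = 1] = p^{6} = (5/12)^{6} = 15625/2985984.
Summing the indicators: E[X] = Σ_H E[X_H] = 10395 · p^{6} = 10395 · 15625/2985984 = 6015625/110592.
Numerically: E[X] ≈ 54.4.

E[X] = 10395 · (5/12)^{6} = 6015625/110592 ≈ 54.4.


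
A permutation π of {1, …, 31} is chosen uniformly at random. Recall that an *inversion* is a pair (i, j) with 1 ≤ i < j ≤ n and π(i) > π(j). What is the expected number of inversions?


Write X = Σ X_I over the C(31, 2) = 465 pairs i < j, with X_I the indicator of one inversion.
There are 465 indicators.
For each fixed pair i < j, the values π(i) and π(j) are two distinct elements of {1, …, 31} in uniformly random order; by symmetry P[π(i) > π(j)] = 1/2.
By linearity: E[X] = 465 · (1/2) = C(31, 2) · (1/2) = 465/2 = 465/2 ≈ 232.50000.

E[X] = 465/2 = 232.50000.


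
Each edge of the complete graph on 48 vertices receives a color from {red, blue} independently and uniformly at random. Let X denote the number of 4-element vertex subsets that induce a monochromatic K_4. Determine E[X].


Let X = Σ_S X_S over the C(48, 4) = 194580 subsets S of size 4, where X_S = 1 if the K_4 on S is monochromatic.
For a fixed S, the K_4 on S has C(4, 2) = 6 edges. P[all 6 edges red] = (1/2)^6, and likewise for blue, so P[monochromatic] = 2·(1/2)^6 = 2^{1 − 6} = 1/32.
By linearity of expectation: E[X] = C(48, 4) · 2^{1 − 6} = 194580 · 1/32 = 48645/8.
Numerically: E[X] ≈ 6080.6250.

E[X] = C(48,4)·2^(1−C(4,2)) = 48645/8 ≈ 6080.6250.


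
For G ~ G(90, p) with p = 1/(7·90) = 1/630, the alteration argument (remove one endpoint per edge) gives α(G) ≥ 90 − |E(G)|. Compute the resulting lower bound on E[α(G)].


E[|E(G)|] = C(90, 2)·p = 4005 · (1/630) = 89/14.
E[α(G)] ≥ n − E[|E(G)|] = 90 − 89/14 = 1171/14.
Numerically: ≈ 83.64286.
(This is only a lower bound; the true E[α(G)] may be larger.)

E[α(G)] ≥ 1171/14 ≈ 83.64286.


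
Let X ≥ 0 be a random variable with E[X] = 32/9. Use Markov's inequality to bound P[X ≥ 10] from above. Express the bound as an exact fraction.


μ = E[X] = 32/9, a = 10.
Markov: P[X ≥ 10] ≤ μ/a = (32/9)/10 = 16/45.
Numerically: ≈ 0.35556.
(Since a = 10 > μ = 3.55556, the bound 16/45 is < 1 and informative.)

P[X ≥ 10] ≤ 16/45 ≈ 0.35556.


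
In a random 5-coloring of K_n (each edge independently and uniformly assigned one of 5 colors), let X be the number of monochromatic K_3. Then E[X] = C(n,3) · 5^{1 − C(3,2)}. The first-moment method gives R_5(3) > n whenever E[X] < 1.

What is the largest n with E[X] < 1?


We need C(n, 3) · 5^{1 − 3} < 1, i.e. C(n, 3) < 5^{3 − 1} = 25.
Check values of n near the boundary:
  n = 4: C(4, 3) = 4; 4 < 25? YES
  n = 5: C(5, 3) = 10; 10 < 25? YES
  n = 6: C(6, 3) = 20; 20 < 25? YES
  n = 7: C(7, 3) = 35; 35 < 25? NO
The largest n with C(n, 3) < 25 is n = 6 (where E[X] = 4/5 ≈ 0.8000). Hence R_5(3) > 6, i.e. R_5(3) ≥ 7.

Largest n = 6; hence R_5(3) > 6.


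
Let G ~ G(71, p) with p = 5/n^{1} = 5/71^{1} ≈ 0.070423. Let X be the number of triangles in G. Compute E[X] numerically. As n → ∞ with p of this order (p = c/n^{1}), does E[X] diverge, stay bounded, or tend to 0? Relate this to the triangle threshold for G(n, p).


Number of potential triangles: C(71, 3) = 57155.
Each occurs with probability p³ ≈ (0.070423)³ ≈ 3.4924884e-04.
By linearity: E[X] = C(71, 3)·p³ ≈ 57155 · 3.4924884e-04 ≈ 19.96132.
Here α = 1, so p = 5/n is exactly at the triangle threshold p ~ 1/n. Asymptotically E[X] → c³/6 = 5³/6 = 125/6 ≈ 20.83333, a bounded constant. In this regime the triangle count is asymptotically Poisson(c³/6).

E[X] ≈ 19.96132; in regime p = Θ(1/n^{1}) E[X] stays bounded (at the triangle threshold p ~ 1/n).
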